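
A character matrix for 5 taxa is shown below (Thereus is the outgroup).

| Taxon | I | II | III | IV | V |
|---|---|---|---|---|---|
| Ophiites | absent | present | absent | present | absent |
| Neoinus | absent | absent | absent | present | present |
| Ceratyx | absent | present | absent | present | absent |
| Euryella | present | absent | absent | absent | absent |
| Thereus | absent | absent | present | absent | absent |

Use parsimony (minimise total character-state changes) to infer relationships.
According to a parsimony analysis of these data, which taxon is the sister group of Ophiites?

Ceratyx

Character polarity is set by the outgroup: the derived state is whichever differs from the outgroup's state, so for III the derived state is 'absent', and for the remaining characters it is 'present'.
I: derived state 'present' in Euryella only — an autapomorphy, so it tells us nothing about relationships among taxa.
Only Ceratyx and Ophiites show the derived state 'present' for II, supporting them as a clade.
All ingroup taxa share the derived state 'absent' for III; it defines the ingroup but does not resolve relationships within it.
IV: derived state 'present' in Ceratyx, Neoinus, and Ophiites only — synapomorphy for {Ceratyx, Neoinus, Ophiites}.
V: derived state 'present' in Neoinus only — an autapomorphy, so it tells us nothing about relationships among taxa.
Most parsimonious ingroup topology: (((Ophiites,Ceratyx),Neoinus),Euryella).
Ophiites and Ceratyx form a cherry on this tree, so they are sister taxa.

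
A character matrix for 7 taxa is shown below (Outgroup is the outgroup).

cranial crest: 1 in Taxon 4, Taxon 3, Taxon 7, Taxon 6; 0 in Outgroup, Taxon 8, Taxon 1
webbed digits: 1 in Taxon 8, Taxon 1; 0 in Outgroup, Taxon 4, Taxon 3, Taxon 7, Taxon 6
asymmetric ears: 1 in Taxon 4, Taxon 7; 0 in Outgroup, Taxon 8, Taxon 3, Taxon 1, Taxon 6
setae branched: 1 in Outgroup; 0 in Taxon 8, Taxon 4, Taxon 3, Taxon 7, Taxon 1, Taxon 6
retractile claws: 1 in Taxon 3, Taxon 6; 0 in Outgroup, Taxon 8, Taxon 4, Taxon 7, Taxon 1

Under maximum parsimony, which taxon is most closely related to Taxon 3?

Taxon 6

Character polarity is set by the outgroup: the derived state is whichever differs from the outgroup's state, so for setae branched the derived state is '0', and for the remaining characters it is '1'.
Only Taxon 3, Taxon 4, Taxon 6, and Taxon 7 show the derived state '1' for cranial crest, supporting them as a clade.
webbed digits (derived state '1') is shared by Taxon 1 and Taxon 8 — a synapomorphy uniting that clade.
asymmetric ears (derived state '1') is shared by Taxon 4 and Taxon 7 — a synapomorphy uniting that clade.
setae branched (derived state '0') is shared by all ingroup taxa — unites the whole ingroup.
Only Taxon 3 and Taxon 6 show the derived state '1' for retractile claws, supporting them as a clade.
Most parsimonious ingroup topology: ((Taxon 8,Taxon 1),((Taxon 4,Taxon 7),(Taxon 3,Taxon 6))).
Taxon 3 and Taxon 6 form a cherry on this tree, so they are sister taxa.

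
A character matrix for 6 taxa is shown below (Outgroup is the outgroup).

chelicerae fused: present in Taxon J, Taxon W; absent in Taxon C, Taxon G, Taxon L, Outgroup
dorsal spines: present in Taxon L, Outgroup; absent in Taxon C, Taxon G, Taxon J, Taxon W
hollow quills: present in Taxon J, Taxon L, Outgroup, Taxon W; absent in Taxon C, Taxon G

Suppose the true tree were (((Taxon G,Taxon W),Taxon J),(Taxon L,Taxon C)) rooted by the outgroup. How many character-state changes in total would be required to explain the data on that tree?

6

Map each character onto (((Taxon G,Taxon W),Taxon J),(Taxon L,Taxon C)) (rooted by Outgroup) and count the minimum state changes it requires (Fitch parsimony):
chelicerae fused: 2; dorsal spines: 2; hollow quills: 2.
Total tree length = 6.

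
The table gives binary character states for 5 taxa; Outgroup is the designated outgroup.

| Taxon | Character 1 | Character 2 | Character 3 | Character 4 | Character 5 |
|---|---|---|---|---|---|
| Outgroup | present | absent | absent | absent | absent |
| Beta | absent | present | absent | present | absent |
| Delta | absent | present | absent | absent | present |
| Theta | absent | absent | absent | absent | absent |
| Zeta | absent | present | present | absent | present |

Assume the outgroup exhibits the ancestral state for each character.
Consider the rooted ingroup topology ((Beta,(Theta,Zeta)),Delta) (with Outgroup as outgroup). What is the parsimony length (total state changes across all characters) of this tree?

7

Map each character onto ((Beta,(Theta,Zeta)),Delta) (rooted by Outgroup) and count the minimum state changes it requires (Fitch parsimony):
Character 1: 1; Character 2: 2; Character 3: 1; Character 4: 1; Character 5: 2.
Total tree length = 7.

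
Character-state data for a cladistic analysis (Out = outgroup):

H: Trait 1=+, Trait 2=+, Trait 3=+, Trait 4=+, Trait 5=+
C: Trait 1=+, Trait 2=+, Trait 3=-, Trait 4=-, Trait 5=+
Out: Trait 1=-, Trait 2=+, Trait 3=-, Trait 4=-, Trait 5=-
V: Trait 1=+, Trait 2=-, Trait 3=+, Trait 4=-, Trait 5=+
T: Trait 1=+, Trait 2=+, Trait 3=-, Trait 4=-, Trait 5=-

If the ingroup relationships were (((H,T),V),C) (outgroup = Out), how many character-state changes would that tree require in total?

7

Map each character onto (((H,T),V),C) (rooted by Out) and count the minimum state changes it requires (Fitch parsimony):
Trait 1: 1; Trait 2: 1; Trait 3: 2; Trait 4: 1; Trait 5: 2.
Total tree length = 7.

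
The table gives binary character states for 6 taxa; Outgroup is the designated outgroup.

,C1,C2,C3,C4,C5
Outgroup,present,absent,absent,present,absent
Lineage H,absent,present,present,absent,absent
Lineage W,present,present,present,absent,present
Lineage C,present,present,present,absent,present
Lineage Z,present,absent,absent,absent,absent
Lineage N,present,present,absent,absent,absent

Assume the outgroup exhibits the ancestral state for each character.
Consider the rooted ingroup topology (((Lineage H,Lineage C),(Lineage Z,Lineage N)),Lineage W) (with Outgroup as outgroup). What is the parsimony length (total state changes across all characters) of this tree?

8

Map each character onto (((Lineage H,Lineage C),(Lineage Z,Lineage N)),Lineage W) (rooted by Outgroup) and count the minimum state changes it requires (Fitch parsimony):
C1: 1; C2: 2; C3: 2; C4: 1; C5: 2.
Total tree length = 8.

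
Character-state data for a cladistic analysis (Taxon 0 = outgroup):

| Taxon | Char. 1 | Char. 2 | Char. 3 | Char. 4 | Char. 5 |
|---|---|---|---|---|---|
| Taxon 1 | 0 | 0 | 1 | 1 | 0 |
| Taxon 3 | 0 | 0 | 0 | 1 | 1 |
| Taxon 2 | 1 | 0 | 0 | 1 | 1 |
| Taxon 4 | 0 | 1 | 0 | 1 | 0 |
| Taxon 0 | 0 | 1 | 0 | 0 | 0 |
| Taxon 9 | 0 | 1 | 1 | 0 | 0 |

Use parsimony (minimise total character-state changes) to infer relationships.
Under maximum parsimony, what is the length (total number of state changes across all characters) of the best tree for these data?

6

Character polarity is set by the outgroup: the derived state is whichever differs from the outgroup's state, so for Char. 2 the derived state is '0', and for the remaining characters it is '1'.
Char. 1 (derived state '1') is unique to Taxon 2 (autapomorphy; uninformative for grouping).
Only Taxon 1, Taxon 2, and Taxon 3 show the derived state '0' for Char. 2, supporting them as a clade.
Char. 3 groups Taxon 1 and Taxon 9, which is incompatible with the clades supported by the remaining characters; treating it as convergent (homoplasy) costs fewer steps than any alternative tree.
Only Taxon 1, Taxon 2, Taxon 3, and Taxon 4 show the derived state '1' for Char. 4, supporting them as a clade.
Char. 5: derived state '1' in Taxon 2 and Taxon 3 only — synapomorphy for {Taxon 2, Taxon 3}.
Most parsimonious ingroup topology: (((Taxon 1,(Taxon 3,Taxon 2)),Taxon 4),Taxon 9).
Changes per character on this tree: Char. 1: 1; Char. 2: 1; Char. 3: 2; Char. 4: 1; Char. 5: 1.
Total = 6.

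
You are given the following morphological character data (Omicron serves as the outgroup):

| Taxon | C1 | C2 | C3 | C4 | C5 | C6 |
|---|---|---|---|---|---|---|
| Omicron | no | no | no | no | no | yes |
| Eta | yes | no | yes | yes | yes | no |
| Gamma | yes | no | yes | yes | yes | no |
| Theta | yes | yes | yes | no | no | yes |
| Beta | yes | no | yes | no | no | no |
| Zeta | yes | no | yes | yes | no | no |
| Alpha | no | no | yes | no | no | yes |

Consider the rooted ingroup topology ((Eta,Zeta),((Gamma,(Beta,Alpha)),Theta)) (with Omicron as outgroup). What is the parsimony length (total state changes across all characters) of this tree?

11

Map each character onto ((Eta,Zeta),((Gamma,(Beta,Alpha)),Theta)) (rooted by Omicron) and count the minimum state changes it requires (Fitch parsimony):
C1: 2; C2: 1; C3: 1; C4: 2; C5: 2; C6: 3.
Total tree length = 11.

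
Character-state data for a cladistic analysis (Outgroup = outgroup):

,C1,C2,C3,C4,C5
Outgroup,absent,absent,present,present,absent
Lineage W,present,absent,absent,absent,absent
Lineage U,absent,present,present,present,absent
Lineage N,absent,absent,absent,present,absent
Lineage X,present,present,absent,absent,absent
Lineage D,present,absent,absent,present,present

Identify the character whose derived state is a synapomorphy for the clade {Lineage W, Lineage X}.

C4

Character polarity is set by the outgroup: the derived state is whichever differs from the outgroup's state, so for C3, C4 the derived state is 'absent', and for the remaining characters it is 'present'.
C1: derived state 'present' in Lineage D, Lineage W, and Lineage X only — synapomorphy for {Lineage D, Lineage W, Lineage X}.
C2 (state 'present') occurs in Lineage U and Lineage X but conflicts with the nesting implied by the other characters — most parsimoniously interpreted as homoplasy.
C3 (derived state 'absent') is shared by Lineage D, Lineage N, Lineage W, and Lineage X — a synapomorphy uniting that clade.
C4: derived state 'absent' in Lineage W and Lineage X only — synapomorphy for {Lineage W, Lineage X}.
C5 (derived state 'present') is unique to Lineage D (autapomorphy; uninformative for grouping).
Most parsimonious ingroup topology: (Lineage U,((Lineage D,(Lineage X,Lineage W)),Lineage N)).
The clade {Lineage W, Lineage X} is supported by C4: its derived state 'absent' occurs in exactly those taxa and in no other taxon (including the outgroup).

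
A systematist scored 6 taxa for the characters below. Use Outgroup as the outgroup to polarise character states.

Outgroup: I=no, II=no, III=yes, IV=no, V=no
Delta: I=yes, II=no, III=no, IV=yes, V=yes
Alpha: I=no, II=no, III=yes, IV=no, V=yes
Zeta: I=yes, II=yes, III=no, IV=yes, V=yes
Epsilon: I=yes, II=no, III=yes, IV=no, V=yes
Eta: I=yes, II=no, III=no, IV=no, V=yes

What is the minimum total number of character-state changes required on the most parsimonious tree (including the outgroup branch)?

Character polarity is set by the outgroup: the derived state is whichever differs from the outgroup's state, so for III the derived state is 'no', and for the remaining characters it is 'yes'.
I: derived state 'yes' in Delta, Epsilon, Eta, and Zeta only — synapomorphy for {Delta, Epsilon, Eta, Zeta}.
II: derived state 'yes' in Zeta only — an autapomorphy, so it tells us nothing about relationships among taxa.
Only Delta, Eta, and Zeta show the derived state 'no' for III, supporting them as a clade.
Only Delta and Zeta show the derived state 'yes' for IV, supporting them as a clade.
All ingroup taxa share the derived state 'yes' for V; it defines the ingroup but does not resolve relationships within it.
Most parsimonious ingroup topology: ((((Delta,Zeta),Eta),Epsilon),Alpha).
Changes per character on this tree: I: 1; II: 1; III: 1; IV: 1; V: 1.
Total = 5.

5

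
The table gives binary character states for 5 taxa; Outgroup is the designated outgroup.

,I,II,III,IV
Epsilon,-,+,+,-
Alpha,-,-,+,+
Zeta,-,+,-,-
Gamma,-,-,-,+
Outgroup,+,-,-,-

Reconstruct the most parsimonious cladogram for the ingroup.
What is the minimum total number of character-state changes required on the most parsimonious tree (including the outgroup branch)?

5

Character polarity is set by the outgroup: the derived state is whichever differs from the outgroup's state, so for I the derived state is '-', and for the remaining characters it is '+'.
I (derived state '-') is shared by all ingroup taxa — unites the whole ingroup.
II: derived state '+' in Epsilon and Zeta only — synapomorphy for {Epsilon, Zeta}.
III groups Alpha and Epsilon, which is incompatible with the clades supported by the remaining characters; treating it as convergent (homoplasy) costs fewer steps than any alternative tree.
Only Alpha and Gamma show the derived state '+' for IV, supporting them as a clade.
Most parsimonious ingroup topology: ((Zeta,Epsilon),(Gamma,Alpha)).
Changes per character on this tree: I: 1; II: 1; III: 2; IV: 1.
Total = 5.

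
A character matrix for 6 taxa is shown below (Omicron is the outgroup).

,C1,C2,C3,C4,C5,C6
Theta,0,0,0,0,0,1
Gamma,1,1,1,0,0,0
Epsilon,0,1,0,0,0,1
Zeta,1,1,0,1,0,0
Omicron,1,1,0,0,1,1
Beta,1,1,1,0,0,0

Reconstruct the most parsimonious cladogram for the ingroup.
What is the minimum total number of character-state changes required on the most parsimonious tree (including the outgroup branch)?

6

Character polarity is set by the outgroup: the derived state is whichever differs from the outgroup's state, so for C1, C2, C5, C6 the derived state is '0', and for the remaining characters it is '1'.
Only Epsilon and Theta show the derived state '0' for C1, supporting them as a clade.
C2 (derived state '0') is unique to Theta (autapomorphy; uninformative for grouping).
C3 (derived state '1') is shared by Beta and Gamma — a synapomorphy uniting that clade.
C4: derived state '1' in Zeta only — an autapomorphy, so it tells us nothing about relationships among taxa.
All ingroup taxa share the derived state '0' for C5; it defines the ingroup but does not resolve relationships within it.
C6: derived state '0' in Beta, Gamma, and Zeta only — synapomorphy for {Beta, Gamma, Zeta}.
Most parsimonious ingroup topology: (((Beta,Gamma),Zeta),(Theta,Epsilon)).
Changes per character on this tree: C1: 1; C2: 1; C3: 1; C4: 1; C5: 1; C6: 1.
Total = 6.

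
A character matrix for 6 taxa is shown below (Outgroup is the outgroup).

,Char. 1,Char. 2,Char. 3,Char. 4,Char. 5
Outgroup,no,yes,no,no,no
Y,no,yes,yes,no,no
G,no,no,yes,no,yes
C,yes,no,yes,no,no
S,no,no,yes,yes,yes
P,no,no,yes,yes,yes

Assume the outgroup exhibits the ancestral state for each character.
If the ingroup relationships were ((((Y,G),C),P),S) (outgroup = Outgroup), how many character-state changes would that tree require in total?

9

Map each character onto ((((Y,G),C),P),S) (rooted by Outgroup) and count the minimum state changes it requires (Fitch parsimony):
Char. 1: 1; Char. 2: 2; Char. 3: 1; Char. 4: 2; Char. 5: 3.
Total tree length = 9.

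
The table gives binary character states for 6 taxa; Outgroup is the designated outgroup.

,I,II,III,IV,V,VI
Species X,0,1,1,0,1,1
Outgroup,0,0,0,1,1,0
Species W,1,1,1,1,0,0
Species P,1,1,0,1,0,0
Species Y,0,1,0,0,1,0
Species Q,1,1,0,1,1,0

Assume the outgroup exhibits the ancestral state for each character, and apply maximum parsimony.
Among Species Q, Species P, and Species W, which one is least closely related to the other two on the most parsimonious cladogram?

Character polarity is set by the outgroup: the derived state is whichever differs from the outgroup's state, so for IV, V the derived state is '0', and for the remaining characters it is '1'.
I: derived state '1' in Species P, Species Q, and Species W only — synapomorphy for {Species P, Species Q, Species W}.
All ingroup taxa share the derived state '1' for II; it defines the ingroup but does not resolve relationships within it.
III (state '1') occurs in Species W and Species X but conflicts with the nesting implied by the other characters — most parsimoniously interpreted as homoplasy.
IV (derived state '0') is shared by Species X and Species Y — a synapomorphy uniting that clade.
V (derived state '0') is shared by Species P and Species W — a synapomorphy uniting that clade.
VI: derived state '1' in Species X only — an autapomorphy, so it tells us nothing about relationships among taxa.
Most parsimonious ingroup topology: ((Species X,Species Y),((Species P,Species W),Species Q)).
Species P and Species W share a more recent common ancestor with each other than either does with Species Q, so Species Q is the least closely related of the three.

Species Q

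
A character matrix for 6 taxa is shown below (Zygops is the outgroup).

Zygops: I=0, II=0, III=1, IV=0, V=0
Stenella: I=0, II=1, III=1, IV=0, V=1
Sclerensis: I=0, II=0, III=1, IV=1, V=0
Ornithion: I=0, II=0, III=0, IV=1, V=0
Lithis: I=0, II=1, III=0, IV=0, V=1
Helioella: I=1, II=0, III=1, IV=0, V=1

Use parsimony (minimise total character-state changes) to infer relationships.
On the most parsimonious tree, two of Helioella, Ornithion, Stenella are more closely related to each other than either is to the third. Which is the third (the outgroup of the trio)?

Character polarity is set by the outgroup: the derived state is whichever differs from the outgroup's state, so for III the derived state is '0', and for the remaining characters it is '1'.
I: derived state '1' in Helioella only — an autapomorphy, so it tells us nothing about relationships among taxa.
II (derived state '1') is shared by Lithis and Stenella — a synapomorphy uniting that clade.
III (state '0') occurs in Lithis and Ornithion but conflicts with the nesting implied by the other characters — most parsimoniously interpreted as homoplasy.
IV: derived state '1' in Ornithion and Sclerensis only — synapomorphy for {Ornithion, Sclerensis}.
V: derived state '1' in Helioella, Lithis, and Stenella only — synapomorphy for {Helioella, Lithis, Stenella}.
Most parsimonious ingroup topology: (((Stenella,Lithis),Helioella),(Sclerensis,Ornithion)).
Stenella and Helioella share a more recent common ancestor with each other than either does with Ornithion, so Ornithion is the least closely related of the three.

Ornithion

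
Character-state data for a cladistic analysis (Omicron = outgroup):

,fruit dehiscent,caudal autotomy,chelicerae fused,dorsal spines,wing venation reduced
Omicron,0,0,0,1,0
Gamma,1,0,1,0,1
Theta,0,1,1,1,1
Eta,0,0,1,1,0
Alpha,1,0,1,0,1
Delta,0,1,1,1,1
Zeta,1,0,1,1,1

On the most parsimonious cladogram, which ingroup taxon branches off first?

Eta

Character polarity is set by the outgroup: the derived state is whichever differs from the outgroup's state, so for dorsal spines the derived state is '0', and for the remaining characters it is '1'.
Only Alpha, Gamma, and Zeta show the derived state '1' for fruit dehiscent, supporting them as a clade.
Only Delta and Theta show the derived state '1' for caudal autotomy, supporting them as a clade.
chelicerae fused (derived state '1') is shared by all ingroup taxa — unites the whole ingroup.
Only Alpha and Gamma show the derived state '0' for dorsal spines, supporting them as a clade.
wing venation reduced (derived state '1') is shared by Alpha, Delta, Gamma, Theta, and Zeta — a synapomorphy uniting that clade.
Most parsimonious ingroup topology: ((((Alpha,Gamma),Zeta),(Delta,Theta)),Eta).
Eta is sister to the clade containing all other ingroup taxa, so it is the earliest-diverging (most basal) ingroup lineage.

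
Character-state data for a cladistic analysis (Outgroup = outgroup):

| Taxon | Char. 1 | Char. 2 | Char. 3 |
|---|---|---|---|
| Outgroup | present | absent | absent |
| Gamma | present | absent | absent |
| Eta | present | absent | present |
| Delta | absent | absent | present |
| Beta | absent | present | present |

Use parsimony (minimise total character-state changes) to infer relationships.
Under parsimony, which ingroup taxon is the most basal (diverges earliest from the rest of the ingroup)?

Gamma

Character polarity is set by the outgroup: the derived state is whichever differs from the outgroup's state, so for Char. 1 the derived state is 'absent', and for the remaining characters it is 'present'.
Char. 1: derived state 'absent' in Beta and Delta only — synapomorphy for {Beta, Delta}.
Char. 2 (derived state 'present') is unique to Beta (autapomorphy; uninformative for grouping).
Char. 3: derived state 'present' in Beta, Delta, and Eta only — synapomorphy for {Beta, Delta, Eta}.
Most parsimonious ingroup topology: (Gamma,(Eta,(Delta,Beta))).
Gamma is sister to the clade containing all other ingroup taxa, so it is the earliest-diverging (most basal) ingroup lineage.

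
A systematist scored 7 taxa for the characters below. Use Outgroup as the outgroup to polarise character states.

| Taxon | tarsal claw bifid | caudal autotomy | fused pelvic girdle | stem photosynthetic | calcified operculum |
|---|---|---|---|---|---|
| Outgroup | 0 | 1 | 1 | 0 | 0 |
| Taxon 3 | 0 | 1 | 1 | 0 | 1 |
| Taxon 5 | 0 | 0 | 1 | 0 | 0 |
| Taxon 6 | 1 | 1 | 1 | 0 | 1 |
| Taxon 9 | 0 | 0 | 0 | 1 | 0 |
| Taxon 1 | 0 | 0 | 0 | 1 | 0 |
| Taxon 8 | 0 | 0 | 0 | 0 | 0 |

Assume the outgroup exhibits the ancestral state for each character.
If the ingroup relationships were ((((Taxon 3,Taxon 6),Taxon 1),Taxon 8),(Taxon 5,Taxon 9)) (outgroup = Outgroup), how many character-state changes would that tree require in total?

Map each character onto ((((Taxon 3,Taxon 6),Taxon 1),Taxon 8),(Taxon 5,Taxon 9)) (rooted by Outgroup) and count the minimum state changes it requires (Fitch parsimony):
tarsal claw bifid: 1; caudal autotomy: 2; fused pelvic girdle: 3; stem photosynthetic: 2; calcified operculum: 1.
Total tree length = 9.

9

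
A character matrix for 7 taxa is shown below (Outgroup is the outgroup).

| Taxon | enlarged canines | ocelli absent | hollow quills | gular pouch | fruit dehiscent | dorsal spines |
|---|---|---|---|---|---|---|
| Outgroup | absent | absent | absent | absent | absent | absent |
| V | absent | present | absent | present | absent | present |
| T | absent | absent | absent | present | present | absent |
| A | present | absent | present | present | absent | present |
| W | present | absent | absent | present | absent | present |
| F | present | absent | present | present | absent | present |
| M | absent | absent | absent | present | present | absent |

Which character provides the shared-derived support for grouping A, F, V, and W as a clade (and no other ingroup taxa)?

The outgroup has state 'absent' for every character, so 'present' is the derived state throughout.
enlarged canines: derived state 'present' in A, F, and W only — synapomorphy for {A, F, W}.
ocelli absent: derived state 'present' in V only — an autapomorphy, so it tells us nothing about relationships among taxa.
Only A and F show the derived state 'present' for hollow quills, supporting them as a clade.
All ingroup taxa share the derived state 'present' for gular pouch; it defines the ingroup but does not resolve relationships within it.
fruit dehiscent: derived state 'present' in M and T only — synapomorphy for {M, T}.
dorsal spines: derived state 'present' in A, F, V, and W only — synapomorphy for {A, F, V, W}.
Most parsimonious ingroup topology: ((V,((A,F),W)),(T,M)).
The clade {A, F, V, W} is supported by dorsal spines: its derived state 'present' occurs in exactly those taxa and in no other taxon (including the outgroup).

dorsal spines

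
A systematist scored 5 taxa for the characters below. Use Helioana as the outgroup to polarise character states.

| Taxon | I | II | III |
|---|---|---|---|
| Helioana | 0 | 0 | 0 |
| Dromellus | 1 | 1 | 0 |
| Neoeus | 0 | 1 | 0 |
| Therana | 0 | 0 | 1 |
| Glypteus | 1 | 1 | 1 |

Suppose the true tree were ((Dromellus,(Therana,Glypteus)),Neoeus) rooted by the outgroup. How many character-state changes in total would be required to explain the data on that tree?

5

Map each character onto ((Dromellus,(Therana,Glypteus)),Neoeus) (rooted by Helioana) and count the minimum state changes it requires (Fitch parsimony):
I: 2; II: 2; III: 1.
Total tree length = 5.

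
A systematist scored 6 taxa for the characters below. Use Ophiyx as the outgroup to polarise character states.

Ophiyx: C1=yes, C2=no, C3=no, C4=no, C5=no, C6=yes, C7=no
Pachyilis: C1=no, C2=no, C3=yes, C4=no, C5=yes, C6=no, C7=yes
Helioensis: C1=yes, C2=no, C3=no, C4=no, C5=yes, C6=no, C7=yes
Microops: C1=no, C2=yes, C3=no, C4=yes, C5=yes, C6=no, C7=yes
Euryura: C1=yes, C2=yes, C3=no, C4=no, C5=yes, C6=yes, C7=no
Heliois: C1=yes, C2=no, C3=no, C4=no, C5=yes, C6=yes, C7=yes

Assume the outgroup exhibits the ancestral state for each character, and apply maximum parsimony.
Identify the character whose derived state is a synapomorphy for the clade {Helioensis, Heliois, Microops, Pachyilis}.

C7

Character polarity is set by the outgroup: the derived state is whichever differs from the outgroup's state, so for C1, C6 the derived state is 'no', and for the remaining characters it is 'yes'.
C1 (derived state 'no') is shared by Microops and Pachyilis — a synapomorphy uniting that clade.
C2 (state 'yes') occurs in Euryura and Microops but conflicts with the nesting implied by the other characters — most parsimoniously interpreted as homoplasy.
C3: derived state 'yes' in Pachyilis only — an autapomorphy, so it tells us nothing about relationships among taxa.
C4 (derived state 'yes') is unique to Microops (autapomorphy; uninformative for grouping).
All ingroup taxa share the derived state 'yes' for C5; it defines the ingroup but does not resolve relationships within it.
C6 (derived state 'no') is shared by Helioensis, Microops, and Pachyilis — a synapomorphy uniting that clade.
Only Helioensis, Heliois, Microops, and Pachyilis show the derived state 'yes' for C7, supporting them as a clade.
Most parsimonious ingroup topology: ((((Pachyilis,Microops),Helioensis),Heliois),Euryura).
The clade {Helioensis, Heliois, Microops, Pachyilis} is supported by C7: its derived state 'yes' occurs in exactly those taxa and in no other taxon (including the outgroup).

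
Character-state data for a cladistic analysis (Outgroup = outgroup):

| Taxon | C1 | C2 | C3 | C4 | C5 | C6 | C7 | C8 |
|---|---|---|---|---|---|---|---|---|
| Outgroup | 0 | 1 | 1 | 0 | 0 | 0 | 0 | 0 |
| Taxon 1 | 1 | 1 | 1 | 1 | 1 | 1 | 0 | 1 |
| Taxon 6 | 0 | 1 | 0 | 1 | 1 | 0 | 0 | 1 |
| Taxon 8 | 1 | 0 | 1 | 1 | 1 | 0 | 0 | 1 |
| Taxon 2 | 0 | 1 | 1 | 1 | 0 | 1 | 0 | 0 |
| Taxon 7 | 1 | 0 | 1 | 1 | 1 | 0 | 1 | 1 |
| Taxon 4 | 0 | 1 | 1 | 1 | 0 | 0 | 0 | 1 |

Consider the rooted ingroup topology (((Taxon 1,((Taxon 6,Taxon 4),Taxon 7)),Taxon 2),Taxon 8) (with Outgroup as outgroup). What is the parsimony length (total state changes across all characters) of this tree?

15

Map each character onto (((Taxon 1,((Taxon 6,Taxon 4),Taxon 7)),Taxon 2),Taxon 8) (rooted by Outgroup) and count the minimum state changes it requires (Fitch parsimony):
C1: 3; C2: 2; C3: 1; C4: 1; C5: 3; C6: 2; C7: 1; C8: 2.
Total tree length = 15.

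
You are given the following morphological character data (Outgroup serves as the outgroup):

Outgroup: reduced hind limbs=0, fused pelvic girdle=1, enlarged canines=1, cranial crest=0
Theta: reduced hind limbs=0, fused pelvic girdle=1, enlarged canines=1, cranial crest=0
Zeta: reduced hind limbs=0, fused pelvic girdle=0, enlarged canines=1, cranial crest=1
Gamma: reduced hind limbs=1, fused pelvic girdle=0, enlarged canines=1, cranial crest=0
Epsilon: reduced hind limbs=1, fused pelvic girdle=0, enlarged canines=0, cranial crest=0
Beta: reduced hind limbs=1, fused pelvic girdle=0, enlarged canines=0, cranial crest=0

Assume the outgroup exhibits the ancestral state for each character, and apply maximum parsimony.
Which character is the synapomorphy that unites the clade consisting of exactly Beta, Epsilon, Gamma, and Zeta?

fused pelvic girdle

Character polarity is set by the outgroup: the derived state is whichever differs from the outgroup's state, so for fused pelvic girdle, enlarged canines the derived state is '0', and for the remaining characters it is '1'.
Only Beta, Epsilon, and Gamma show the derived state '1' for reduced hind limbs, supporting them as a clade.
fused pelvic girdle (derived state '0') is shared by Beta, Epsilon, Gamma, and Zeta — a synapomorphy uniting that clade.
enlarged canines: derived state '0' in Beta and Epsilon only — synapomorphy for {Beta, Epsilon}.
cranial crest (derived state '1') is unique to Zeta (autapomorphy; uninformative for grouping).
Most parsimonious ingroup topology: ((((Beta,Epsilon),Gamma),Zeta),Theta).
The clade {Beta, Epsilon, Gamma, Zeta} is supported by fused pelvic girdle: its derived state '0' occurs in exactly those taxa and in no other taxon (including the outgroup).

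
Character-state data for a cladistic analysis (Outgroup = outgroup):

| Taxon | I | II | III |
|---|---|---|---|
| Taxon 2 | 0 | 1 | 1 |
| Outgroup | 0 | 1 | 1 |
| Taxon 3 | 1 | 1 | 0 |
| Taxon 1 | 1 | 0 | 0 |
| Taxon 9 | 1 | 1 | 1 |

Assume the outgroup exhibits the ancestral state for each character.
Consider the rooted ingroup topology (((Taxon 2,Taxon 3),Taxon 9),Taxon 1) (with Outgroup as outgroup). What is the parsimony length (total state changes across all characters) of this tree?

5

Map each character onto (((Taxon 2,Taxon 3),Taxon 9),Taxon 1) (rooted by Outgroup) and count the minimum state changes it requires (Fitch parsimony):
I: 2; II: 1; III: 2.
Total tree length = 5.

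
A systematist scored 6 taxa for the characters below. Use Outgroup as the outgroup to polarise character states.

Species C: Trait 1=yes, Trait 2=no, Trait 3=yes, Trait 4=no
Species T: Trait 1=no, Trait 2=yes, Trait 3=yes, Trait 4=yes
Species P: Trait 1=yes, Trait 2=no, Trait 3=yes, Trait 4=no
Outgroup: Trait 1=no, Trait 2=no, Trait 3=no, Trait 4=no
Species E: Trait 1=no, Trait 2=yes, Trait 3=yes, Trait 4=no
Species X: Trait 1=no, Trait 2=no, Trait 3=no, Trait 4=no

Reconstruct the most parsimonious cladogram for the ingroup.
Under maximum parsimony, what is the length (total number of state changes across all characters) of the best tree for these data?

4

The outgroup has state 'no' for every character, so 'yes' is the derived state throughout.
Only Species C and Species P show the derived state 'yes' for Trait 1, supporting them as a clade.
Trait 2: derived state 'yes' in Species E and Species T only — synapomorphy for {Species E, Species T}.
Trait 3: derived state 'yes' in Species C, Species E, Species P, and Species T only — synapomorphy for {Species C, Species E, Species P, Species T}.
Trait 4: derived state 'yes' in Species T only — an autapomorphy, so it tells us nothing about relationships among taxa.
Most parsimonious ingroup topology: (Species X,((Species T,Species E),(Species P,Species C))).
Changes per character on this tree: Trait 1: 1; Trait 2: 1; Trait 3: 1; Trait 4: 1.
Total = 4.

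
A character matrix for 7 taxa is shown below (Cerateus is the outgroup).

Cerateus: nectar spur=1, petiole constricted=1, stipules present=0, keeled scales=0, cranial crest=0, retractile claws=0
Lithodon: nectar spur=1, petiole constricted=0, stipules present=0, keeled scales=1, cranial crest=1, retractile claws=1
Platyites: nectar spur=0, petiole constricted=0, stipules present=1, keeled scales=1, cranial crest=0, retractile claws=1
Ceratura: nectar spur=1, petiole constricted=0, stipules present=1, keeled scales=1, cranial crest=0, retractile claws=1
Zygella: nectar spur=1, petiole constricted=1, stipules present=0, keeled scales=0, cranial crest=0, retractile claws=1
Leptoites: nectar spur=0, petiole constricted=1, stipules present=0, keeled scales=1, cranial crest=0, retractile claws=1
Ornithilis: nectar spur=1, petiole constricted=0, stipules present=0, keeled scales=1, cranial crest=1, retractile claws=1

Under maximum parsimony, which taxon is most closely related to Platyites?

Character polarity is set by the outgroup: the derived state is whichever differs from the outgroup's state, so for nectar spur, petiole constricted the derived state is '0', and for the remaining characters it is '1'.
nectar spur (state '0') occurs in Leptoites and Platyites but conflicts with the nesting implied by the other characters — most parsimoniously interpreted as homoplasy.
Only Ceratura, Lithodon, Ornithilis, and Platyites show the derived state '0' for petiole constricted, supporting them as a clade.
stipules present: derived state '1' in Ceratura and Platyites only — synapomorphy for {Ceratura, Platyites}.
keeled scales (derived state '1') is shared by Ceratura, Leptoites, Lithodon, Ornithilis, and Platyites — a synapomorphy uniting that clade.
Only Lithodon and Ornithilis show the derived state '1' for cranial crest, supporting them as a clade.
retractile claws (derived state '1') is shared by all ingroup taxa — unites the whole ingroup.
Most parsimonious ingroup topology: ((((Lithodon,Ornithilis),(Platyites,Ceratura)),Leptoites),Zygella).
Platyites and Ceratura form a cherry on this tree, so they are sister taxa.

Ceratura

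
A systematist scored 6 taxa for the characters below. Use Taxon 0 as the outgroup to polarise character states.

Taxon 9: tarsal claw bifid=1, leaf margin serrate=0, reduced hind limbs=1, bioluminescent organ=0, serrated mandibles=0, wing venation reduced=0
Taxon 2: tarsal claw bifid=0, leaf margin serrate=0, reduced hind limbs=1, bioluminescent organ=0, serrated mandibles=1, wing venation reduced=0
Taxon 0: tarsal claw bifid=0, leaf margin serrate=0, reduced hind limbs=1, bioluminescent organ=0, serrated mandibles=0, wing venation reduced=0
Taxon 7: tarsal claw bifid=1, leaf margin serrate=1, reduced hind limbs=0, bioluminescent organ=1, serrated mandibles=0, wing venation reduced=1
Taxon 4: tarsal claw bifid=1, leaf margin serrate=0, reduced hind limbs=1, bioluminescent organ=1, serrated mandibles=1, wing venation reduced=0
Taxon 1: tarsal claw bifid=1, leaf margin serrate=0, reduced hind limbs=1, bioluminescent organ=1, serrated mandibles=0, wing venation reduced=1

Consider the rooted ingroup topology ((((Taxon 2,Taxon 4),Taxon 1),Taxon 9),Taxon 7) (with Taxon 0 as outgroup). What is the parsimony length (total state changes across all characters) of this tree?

10

Map each character onto ((((Taxon 2,Taxon 4),Taxon 1),Taxon 9),Taxon 7) (rooted by Taxon 0) and count the minimum state changes it requires (Fitch parsimony):
tarsal claw bifid: 2; leaf margin serrate: 1; reduced hind limbs: 1; bioluminescent organ: 3; serrated mandibles: 1; wing venation reduced: 2.
Total tree length = 10.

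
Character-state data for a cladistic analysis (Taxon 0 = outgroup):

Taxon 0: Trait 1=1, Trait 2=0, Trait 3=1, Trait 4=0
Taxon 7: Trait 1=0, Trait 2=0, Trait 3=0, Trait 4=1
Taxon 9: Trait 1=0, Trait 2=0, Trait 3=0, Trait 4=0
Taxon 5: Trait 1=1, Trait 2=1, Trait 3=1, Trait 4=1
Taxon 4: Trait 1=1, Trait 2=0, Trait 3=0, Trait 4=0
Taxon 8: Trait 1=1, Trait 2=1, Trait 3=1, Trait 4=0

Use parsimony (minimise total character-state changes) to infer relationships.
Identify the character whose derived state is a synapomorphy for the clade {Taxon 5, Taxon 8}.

Character polarity is set by the outgroup: the derived state is whichever differs from the outgroup's state, so for Trait 1, Trait 3 the derived state is '0', and for the remaining characters it is '1'.
Trait 1: derived state '0' in Taxon 7 and Taxon 9 only — synapomorphy for {Taxon 7, Taxon 9}.
Trait 2: derived state '1' in Taxon 5 and Taxon 8 only — synapomorphy for {Taxon 5, Taxon 8}.
Only Taxon 4, Taxon 7, and Taxon 9 show the derived state '0' for Trait 3, supporting them as a clade.
Trait 4 groups Taxon 5 and Taxon 7, which is incompatible with the clades supported by the remaining characters; treating it as convergent (homoplasy) costs fewer steps than any alternative tree.
Most parsimonious ingroup topology: (((Taxon 7,Taxon 9),Taxon 4),(Taxon 5,Taxon 8)).
The clade {Taxon 5, Taxon 8} is supported by Trait 2: its derived state '1' occurs in exactly those taxa and in no other taxon (including the outgroup).

Trait 2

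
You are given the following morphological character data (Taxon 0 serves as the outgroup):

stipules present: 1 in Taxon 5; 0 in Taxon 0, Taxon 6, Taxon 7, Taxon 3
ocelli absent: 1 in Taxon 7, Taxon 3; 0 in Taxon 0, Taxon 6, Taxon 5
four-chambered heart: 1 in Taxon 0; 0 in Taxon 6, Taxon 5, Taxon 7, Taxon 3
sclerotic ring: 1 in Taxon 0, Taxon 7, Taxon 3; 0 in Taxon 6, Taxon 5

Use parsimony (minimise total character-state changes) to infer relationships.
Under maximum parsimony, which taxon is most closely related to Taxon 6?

Character polarity is set by the outgroup: the derived state is whichever differs from the outgroup's state, so for four-chambered heart, sclerotic ring the derived state is '0', and for the remaining characters it is '1'.
stipules present (derived state '1') is unique to Taxon 5 (autapomorphy; uninformative for grouping).
ocelli absent (derived state '1') is shared by Taxon 3 and Taxon 7 — a synapomorphy uniting that clade.
All ingroup taxa share the derived state '0' for four-chambered heart; it defines the ingroup but does not resolve relationships within it.
sclerotic ring (derived state '0') is shared by Taxon 5 and Taxon 6 — a synapomorphy uniting that clade.
Most parsimonious ingroup topology: ((Taxon 6,Taxon 5),(Taxon 7,Taxon 3)).
Taxon 6 and Taxon 5 form a cherry on this tree, so they are sister taxa.

Taxon 5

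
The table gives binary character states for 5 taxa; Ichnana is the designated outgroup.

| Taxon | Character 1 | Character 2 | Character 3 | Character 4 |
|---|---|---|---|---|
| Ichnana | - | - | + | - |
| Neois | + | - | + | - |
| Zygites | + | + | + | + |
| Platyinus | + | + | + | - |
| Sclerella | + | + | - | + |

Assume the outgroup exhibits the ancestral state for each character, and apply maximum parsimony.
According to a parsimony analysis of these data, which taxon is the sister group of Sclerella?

Zygites

Character polarity is set by the outgroup: the derived state is whichever differs from the outgroup's state, so for Character 3 the derived state is '-', and for the remaining characters it is '+'.
Character 1 (derived state '+') is shared by all ingroup taxa — unites the whole ingroup.
Only Platyinus, Sclerella, and Zygites show the derived state '+' for Character 2, supporting them as a clade.
Character 3 (derived state '-') is unique to Sclerella (autapomorphy; uninformative for grouping).
Only Sclerella and Zygites show the derived state '+' for Character 4, supporting them as a clade.
Most parsimonious ingroup topology: (Neois,((Zygites,Sclerella),Platyinus)).
Sclerella and Zygites form a cherry on this tree, so they are sister taxa.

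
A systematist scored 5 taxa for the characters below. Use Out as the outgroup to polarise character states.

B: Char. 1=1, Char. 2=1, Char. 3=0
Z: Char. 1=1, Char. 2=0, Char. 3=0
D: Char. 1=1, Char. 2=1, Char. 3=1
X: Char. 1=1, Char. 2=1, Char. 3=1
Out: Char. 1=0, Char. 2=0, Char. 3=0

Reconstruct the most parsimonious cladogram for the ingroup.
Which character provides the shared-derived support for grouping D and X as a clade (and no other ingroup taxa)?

The outgroup has state '0' for every character, so '1' is the derived state throughout.
All ingroup taxa share the derived state '1' for Char. 1; it defines the ingroup but does not resolve relationships within it.
Char. 2: derived state '1' in B, D, and X only — synapomorphy for {B, D, X}.
Char. 3 (derived state '1') is shared by D and X — a synapomorphy uniting that clade.
Most parsimonious ingroup topology: (((X,D),B),Z).
The clade {D, X} is supported by Char. 3: its derived state '1' occurs in exactly those taxa and in no other taxon (including the outgroup).

Char. 3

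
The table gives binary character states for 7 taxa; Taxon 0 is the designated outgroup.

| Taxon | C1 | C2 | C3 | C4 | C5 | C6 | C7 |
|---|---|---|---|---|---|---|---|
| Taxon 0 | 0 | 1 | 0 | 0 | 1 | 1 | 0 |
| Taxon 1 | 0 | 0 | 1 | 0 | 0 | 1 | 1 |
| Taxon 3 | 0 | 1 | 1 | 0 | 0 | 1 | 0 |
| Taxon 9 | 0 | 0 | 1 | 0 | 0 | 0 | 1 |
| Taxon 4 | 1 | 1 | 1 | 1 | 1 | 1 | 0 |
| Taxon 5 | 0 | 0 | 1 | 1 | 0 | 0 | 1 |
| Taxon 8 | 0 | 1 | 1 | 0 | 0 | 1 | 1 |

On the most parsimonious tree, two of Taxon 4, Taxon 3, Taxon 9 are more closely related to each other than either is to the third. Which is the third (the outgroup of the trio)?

Character polarity is set by the outgroup: the derived state is whichever differs from the outgroup's state, so for C2, C5, C6 the derived state is '0', and for the remaining characters it is '1'.
C1 (derived state '1') is unique to Taxon 4 (autapomorphy; uninformative for grouping).
C2 (derived state '0') is shared by Taxon 1, Taxon 5, and Taxon 9 — a synapomorphy uniting that clade.
C3 (derived state '1') is shared by all ingroup taxa — unites the whole ingroup.
C4 (state '1') occurs in Taxon 4 and Taxon 5 but conflicts with the nesting implied by the other characters — most parsimoniously interpreted as homoplasy.
C5 (derived state '0') is shared by Taxon 1, Taxon 3, Taxon 5, Taxon 8, and Taxon 9 — a synapomorphy uniting that clade.
C6 (derived state '0') is shared by Taxon 5 and Taxon 9 — a synapomorphy uniting that clade.
C7: derived state '1' in Taxon 1, Taxon 5, Taxon 8, and Taxon 9 only — synapomorphy for {Taxon 1, Taxon 5, Taxon 8, Taxon 9}.
Most parsimonious ingroup topology: ((((Taxon 1,(Taxon 9,Taxon 5)),Taxon 8),Taxon 3),Taxon 4).
Taxon 9 and Taxon 3 share a more recent common ancestor with each other than either does with Taxon 4, so Taxon 4 is the least closely related of the three.

Taxon 4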